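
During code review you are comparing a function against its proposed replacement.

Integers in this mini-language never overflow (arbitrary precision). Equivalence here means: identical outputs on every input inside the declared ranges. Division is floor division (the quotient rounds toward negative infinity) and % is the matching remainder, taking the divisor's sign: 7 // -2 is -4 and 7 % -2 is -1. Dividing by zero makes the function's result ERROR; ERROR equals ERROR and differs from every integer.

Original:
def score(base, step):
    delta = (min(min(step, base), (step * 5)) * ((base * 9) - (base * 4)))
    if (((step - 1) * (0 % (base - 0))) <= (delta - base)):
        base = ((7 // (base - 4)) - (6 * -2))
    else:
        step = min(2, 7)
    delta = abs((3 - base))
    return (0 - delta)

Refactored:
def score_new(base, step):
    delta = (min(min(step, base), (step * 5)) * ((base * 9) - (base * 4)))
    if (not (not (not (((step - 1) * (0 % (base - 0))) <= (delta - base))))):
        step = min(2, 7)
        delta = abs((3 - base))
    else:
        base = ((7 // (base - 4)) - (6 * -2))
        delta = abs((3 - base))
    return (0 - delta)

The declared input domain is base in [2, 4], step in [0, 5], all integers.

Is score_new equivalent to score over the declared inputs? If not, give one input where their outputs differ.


Reading the diff, among the changes: constant usage differs; and min/max/abs usage differs; and statement counts differ; and arithmetic usage differs; and boolean connective usage differs.
One worked example (base=2, step=5) — score: delta = 20; (((step - 1) * (0 % (base - 0))) <= (delta - base)) -> true; base = 8; delta = 5; return -5; score_new: delta = 20; (not (not (not (((step - 1) * (0 % (base - 0))) <= (delta - base))))) -> false; base = 8; delta = 5; return -5; agreement on -5.
Every one of the 18 inputs gives matching results.
verdict: equivalent


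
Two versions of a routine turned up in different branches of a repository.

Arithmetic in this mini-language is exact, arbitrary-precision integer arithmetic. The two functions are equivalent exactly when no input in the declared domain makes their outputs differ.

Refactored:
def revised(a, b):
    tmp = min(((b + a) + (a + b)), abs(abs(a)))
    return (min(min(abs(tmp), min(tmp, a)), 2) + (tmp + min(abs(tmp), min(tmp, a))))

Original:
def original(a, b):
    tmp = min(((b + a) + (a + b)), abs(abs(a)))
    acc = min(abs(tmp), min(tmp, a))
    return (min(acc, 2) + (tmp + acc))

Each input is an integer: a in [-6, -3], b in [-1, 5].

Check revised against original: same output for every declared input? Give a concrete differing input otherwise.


The two versions differ — the changes include statement counts differ; and min/max/abs usage differs; and local variable names differ.
Spot check at a=-4, b=4 — original: tmp=0, then acc=-4, then returns -8. revised: tmp=0, then returns -8. Both give -8.
Every one of the 28 inputs gives matching results.
verdict: equivalent


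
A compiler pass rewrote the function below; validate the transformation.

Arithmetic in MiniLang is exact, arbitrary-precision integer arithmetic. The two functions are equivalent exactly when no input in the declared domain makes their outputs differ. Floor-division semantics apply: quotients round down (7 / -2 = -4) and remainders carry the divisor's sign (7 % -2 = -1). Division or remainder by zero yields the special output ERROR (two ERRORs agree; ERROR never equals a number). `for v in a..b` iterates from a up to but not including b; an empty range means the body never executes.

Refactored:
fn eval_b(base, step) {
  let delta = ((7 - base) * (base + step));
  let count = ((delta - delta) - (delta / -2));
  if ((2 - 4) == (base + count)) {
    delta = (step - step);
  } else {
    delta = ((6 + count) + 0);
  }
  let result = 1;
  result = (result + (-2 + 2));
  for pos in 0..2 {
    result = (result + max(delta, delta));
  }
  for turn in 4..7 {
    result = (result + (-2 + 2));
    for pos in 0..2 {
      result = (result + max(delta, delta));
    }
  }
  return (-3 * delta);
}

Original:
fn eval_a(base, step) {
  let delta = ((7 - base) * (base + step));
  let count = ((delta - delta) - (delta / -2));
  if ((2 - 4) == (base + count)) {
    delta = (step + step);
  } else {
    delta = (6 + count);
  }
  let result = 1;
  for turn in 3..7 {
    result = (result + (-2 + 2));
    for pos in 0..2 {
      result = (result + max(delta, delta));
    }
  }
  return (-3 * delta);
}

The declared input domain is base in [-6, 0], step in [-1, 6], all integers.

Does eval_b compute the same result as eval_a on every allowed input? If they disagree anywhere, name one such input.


There is a counterexample at base=-2, step=2: -12 on one side, 0 on the other.
eval_a: delta=0, then count=0, then ((2 - 4) == (base + count)) is true, then delta=4, then result=1, then (turn=3), then result=1, then (pos=0), then result=5, then (pos=1), then result=9, then (turn=4), then result=9, then (pos=0), then result=13, then (pos=1), then result=17, then (turn=5), then result=17, then (pos=0), then result=21, then (pos=1), then result=25, then (turn=6), then result=25, then (pos=0), then result=29, then (pos=1), then result=33, then returns -12
eval_b: delta=0, then count=0, then ((2 - 4) == (base + count)) is true, then delta=0, then result=1, then result=1, then (pos=0), then result=1, then (pos=1), then result=1, then (turn=4), then result=1, then (pos=0), then result=1, then (pos=1), then result=1, then (turn=5), then result=1, then (pos=0), then result=1, then (pos=1), then result=1, then (turn=6), then result=1, then (pos=0), then result=1, then (pos=1), then result=1, then returns 0
verdict: not equivalent; witness: base=-2, step=2


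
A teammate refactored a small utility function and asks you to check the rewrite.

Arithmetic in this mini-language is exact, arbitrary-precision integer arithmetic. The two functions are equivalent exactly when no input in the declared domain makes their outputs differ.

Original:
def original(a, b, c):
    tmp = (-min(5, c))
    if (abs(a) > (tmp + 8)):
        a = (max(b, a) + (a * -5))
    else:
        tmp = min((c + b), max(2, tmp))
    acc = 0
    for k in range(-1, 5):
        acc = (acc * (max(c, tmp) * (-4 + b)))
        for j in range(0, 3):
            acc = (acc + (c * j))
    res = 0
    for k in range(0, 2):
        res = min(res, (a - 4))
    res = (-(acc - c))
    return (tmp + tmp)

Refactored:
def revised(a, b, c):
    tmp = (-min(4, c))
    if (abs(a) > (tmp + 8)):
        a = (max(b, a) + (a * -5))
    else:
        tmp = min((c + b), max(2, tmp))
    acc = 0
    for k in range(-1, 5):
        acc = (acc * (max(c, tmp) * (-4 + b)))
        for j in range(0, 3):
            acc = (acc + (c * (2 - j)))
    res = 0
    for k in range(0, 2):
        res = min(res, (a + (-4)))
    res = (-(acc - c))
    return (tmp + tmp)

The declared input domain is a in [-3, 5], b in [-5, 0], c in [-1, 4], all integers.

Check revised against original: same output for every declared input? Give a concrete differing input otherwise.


Equivalent. The edit looks behavioral (`5` became `4`), but over these ranges it never changes the outcome.
Checked all 324 inputs in the declared domain: the outputs agree on every one.
As a probe, take a=5, b=-2, c=2: original runs tmp := -2 | (abs(a) > (tmp + 8)): false | tmp := 0 | acc := 0 | iter k=-1: | acc := 0 | iter j=0: | acc := 0 | iter j=1: | acc := 2 | iter j=2: | acc := 6 | iter k=0: | acc := -72 | iter j=0: | acc := -72 | iter j=1: | acc := -70 | iter j=2: | acc := -66 | iter k=1: | acc := 792 | iter j=0: | acc := 792 | iter j=1: | acc := 794 | iter j=2: | acc := 798 | iter k=2: | acc := -9576 | iter j=0: | acc := -9576 | iter j=1: | acc := -9574 | iter j=2: | acc := -9570 | iter k=3: | acc := 114840 | iter j=0: | acc := 114840 | iter j=1: | acc := 114842 | iter j=2: | acc := 114846 | iter k=4: | acc := -1378152 | iter j=0: | acc := -1378152 | iter j=1: | acc := -1378150 | iter j=2: | acc := -1378146 | res := 0 | iter k=0: | res := 0 | iter k=1: | res := 0 | res := 1378148 | result 0; revised runs tmp := -2 | (abs(a) > (tmp + 8)): false | tmp := 0 | acc := 0 | iter k=-1: | acc := 0 | iter j=0: | acc := 4 | iter j=1: | acc := 6 | iter j=2: | acc := 6 | iter k=0: | acc := -72 | iter j=0: | acc := -68 | iter j=1: | acc := -66 | iter j=2: | acc := -66 | iter k=1: | acc := 792 | iter j=0: | acc := 796 | iter j=1: | acc := 798 | iter j=2: | acc := 798 | iter k=2: | acc := -9576 | iter j=0: | acc := -9572 | iter j=1: | acc := -9570 | iter j=2: | acc := -9570 | iter k=3: | acc := 114840 | iter j=0: | acc := 114844 | iter j=1: | acc := 114846 | iter j=2: | acc := 114846 | iter k=4: | acc := -1378152 | iter j=0: | acc := -1378148 | iter j=1: | acc := -1378146 | iter j=2: | acc := -1378146 | res := 0 | iter k=0: | res := 0 | iter k=1: | res := 0 | res := 1378148 | result 0; both end at 0.
verdict: equivalent


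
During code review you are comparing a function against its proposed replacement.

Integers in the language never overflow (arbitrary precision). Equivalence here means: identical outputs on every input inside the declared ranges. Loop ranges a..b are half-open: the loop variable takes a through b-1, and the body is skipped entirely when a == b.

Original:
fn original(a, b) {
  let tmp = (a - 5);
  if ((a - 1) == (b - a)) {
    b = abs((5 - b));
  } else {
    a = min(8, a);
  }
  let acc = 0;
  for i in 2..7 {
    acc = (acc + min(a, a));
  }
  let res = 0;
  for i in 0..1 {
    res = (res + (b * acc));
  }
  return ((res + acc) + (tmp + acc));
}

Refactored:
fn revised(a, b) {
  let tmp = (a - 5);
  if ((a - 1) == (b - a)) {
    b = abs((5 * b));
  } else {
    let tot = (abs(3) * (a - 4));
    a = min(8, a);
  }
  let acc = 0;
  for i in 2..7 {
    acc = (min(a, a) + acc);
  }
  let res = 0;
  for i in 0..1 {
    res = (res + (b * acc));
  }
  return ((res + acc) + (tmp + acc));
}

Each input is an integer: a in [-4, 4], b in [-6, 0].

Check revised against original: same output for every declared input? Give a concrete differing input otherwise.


a=-2, b=-5 yields -127 from original but -277 from revised.
verdict: not equivalent; witness: a=-2, b=-5


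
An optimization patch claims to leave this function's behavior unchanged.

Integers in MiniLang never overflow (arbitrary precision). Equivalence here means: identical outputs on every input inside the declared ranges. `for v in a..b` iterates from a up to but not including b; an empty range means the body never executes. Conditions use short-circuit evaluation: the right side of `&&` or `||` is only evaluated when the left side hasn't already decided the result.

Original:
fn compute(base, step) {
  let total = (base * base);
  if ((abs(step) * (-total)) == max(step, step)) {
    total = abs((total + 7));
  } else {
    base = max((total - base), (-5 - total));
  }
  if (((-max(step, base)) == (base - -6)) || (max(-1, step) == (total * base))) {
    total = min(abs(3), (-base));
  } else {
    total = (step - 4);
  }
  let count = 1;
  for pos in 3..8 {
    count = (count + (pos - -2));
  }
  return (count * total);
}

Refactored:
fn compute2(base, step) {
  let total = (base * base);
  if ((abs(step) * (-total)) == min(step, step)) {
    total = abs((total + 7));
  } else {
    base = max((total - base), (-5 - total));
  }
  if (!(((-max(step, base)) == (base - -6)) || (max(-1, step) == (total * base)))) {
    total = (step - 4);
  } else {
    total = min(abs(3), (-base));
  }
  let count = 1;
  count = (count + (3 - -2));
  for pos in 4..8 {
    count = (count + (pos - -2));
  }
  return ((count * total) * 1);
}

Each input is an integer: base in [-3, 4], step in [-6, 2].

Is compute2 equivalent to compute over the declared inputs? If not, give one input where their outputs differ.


The edit looks behavioral (`max(step, step)` became `min(step, step)`), but over these ranges it never changes the outcome.
Spot check at base=3, step=1 — compute: total := 9 | ((abs(step) * (-total)) == max(step, step)): false | base := 6 | (((-max(step, base)) == (base - -6)) || (max(-1, step) == (total * base))): false | total := -3 | count := 1 | iter pos=3: | count := 6 | iter pos=4: | count := 12 | iter pos=5: | count := 19 | iter pos=6: | count := 27 | iter pos=7: | count := 36 | result -108. compute2: total := 9 | ((abs(step) * (-total)) == min(step, step)): false | base := 6 | (!(((-max(step, base)) == (base - -6)) || (max(-1, step) == (total * base)))): true | total := -3 | count := 1 | count := 6 | iter pos=4: | count := 12 | iter pos=5: | count := 19 | iter pos=6: | count := 27 | iter pos=7: | count := 36 | result -108. Both give -108.
Across all 72 domain points the two functions coincide.
verdict: equivalent


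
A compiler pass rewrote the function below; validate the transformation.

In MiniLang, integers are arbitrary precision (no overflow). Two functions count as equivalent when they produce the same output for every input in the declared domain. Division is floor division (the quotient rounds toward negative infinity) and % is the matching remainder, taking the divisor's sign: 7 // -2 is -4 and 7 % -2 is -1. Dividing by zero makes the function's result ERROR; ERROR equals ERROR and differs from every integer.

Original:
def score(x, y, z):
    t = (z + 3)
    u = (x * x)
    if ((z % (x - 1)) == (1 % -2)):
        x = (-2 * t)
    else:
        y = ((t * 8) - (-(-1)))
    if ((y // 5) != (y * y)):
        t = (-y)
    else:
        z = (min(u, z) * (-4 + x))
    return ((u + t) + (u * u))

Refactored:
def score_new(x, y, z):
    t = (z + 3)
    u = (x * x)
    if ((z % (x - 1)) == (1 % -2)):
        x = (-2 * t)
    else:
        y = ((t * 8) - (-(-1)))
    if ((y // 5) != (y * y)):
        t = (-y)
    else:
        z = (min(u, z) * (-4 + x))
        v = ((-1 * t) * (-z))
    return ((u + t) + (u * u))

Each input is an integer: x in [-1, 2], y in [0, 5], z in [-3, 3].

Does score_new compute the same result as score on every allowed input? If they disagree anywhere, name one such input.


Comparing the listings, the differences include: statement counts differ, plus local variable names differ, plus constant usage differs, plus arithmetic usage differs.
Spot check at x=2, y=5, z=3 — score: t := 6 | u := 4 | ((z % (x - 1)) == (1 % -2)): false | y := 47 | ((y // 5) != (y * y)): true | t := -47 | result -27. score_new: t := 6 | u := 4 | ((z % (x - 1)) == (1 % -2)): false | y := 47 | ((y // 5) != (y * y)): true | t := -47 | result -27. Both give -27.
Checked all 168 inputs in the declared domain: the outputs agree on every one.
verdict: equivalent


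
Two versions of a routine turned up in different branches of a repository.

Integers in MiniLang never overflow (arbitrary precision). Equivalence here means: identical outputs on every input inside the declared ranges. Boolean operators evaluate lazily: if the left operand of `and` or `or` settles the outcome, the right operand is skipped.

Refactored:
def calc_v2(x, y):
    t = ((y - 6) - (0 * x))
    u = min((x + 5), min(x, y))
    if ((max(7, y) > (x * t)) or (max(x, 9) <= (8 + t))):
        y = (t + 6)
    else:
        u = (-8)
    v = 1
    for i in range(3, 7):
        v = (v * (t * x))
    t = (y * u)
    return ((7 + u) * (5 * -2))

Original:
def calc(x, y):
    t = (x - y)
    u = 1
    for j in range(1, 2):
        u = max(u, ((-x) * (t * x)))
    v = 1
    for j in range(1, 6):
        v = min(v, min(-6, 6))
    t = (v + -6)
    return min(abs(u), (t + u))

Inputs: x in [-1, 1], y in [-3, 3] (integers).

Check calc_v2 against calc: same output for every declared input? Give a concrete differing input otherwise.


Evaluate both at x=-1, y=-3.
calc: t becomes 2; next u becomes 1; next at j=1:; next u becomes 1; next v becomes 1; next at j=1:; next v becomes -6; next at j=2:; next v becomes -6; next at j=3:; next v becomes -6; next at j=4:; next v becomes -6; next at j=5:; next v becomes -6; next t becomes -12; next final value -11
calc_v2: t becomes -9; next u becomes -3; next ((max(7, y) > (x * t)) or (max(x, 9) <= (8 + t))) evaluates to false; next u becomes -8; next v becomes 1; next at i=3:; next v becomes 9; next at i=4:; next v becomes 81; next at i=5:; next v becomes 729; next at i=6:; next v becomes 6561; next t becomes 24; next final value 10
-11 and 10 differ, so these are not the same function on this domain.
verdict: not equivalent; witness: x=-1, y=-3


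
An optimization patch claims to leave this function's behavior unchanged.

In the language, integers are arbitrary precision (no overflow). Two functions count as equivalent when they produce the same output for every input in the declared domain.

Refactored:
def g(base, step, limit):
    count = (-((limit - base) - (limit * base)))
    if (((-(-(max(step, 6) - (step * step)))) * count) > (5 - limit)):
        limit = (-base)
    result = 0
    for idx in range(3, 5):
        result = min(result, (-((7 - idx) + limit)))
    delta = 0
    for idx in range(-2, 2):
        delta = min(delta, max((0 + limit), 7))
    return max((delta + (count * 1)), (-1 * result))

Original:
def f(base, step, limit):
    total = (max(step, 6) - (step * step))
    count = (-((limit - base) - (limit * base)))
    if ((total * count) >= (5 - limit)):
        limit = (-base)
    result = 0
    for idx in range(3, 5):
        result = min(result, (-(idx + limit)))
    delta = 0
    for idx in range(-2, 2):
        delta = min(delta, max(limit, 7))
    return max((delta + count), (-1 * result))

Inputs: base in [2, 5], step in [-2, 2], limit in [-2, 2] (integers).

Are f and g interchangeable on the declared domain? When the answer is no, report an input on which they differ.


These are not equivalent — on base=2, step=0, limit=-1 the outputs split (2 vs 3).
f: total=6, then count=1, then ((total * count) >= (5 - limit)) is true, then limit=-2, then result=0, then (idx=3), then result=-1, then (idx=4), then result=-2, then delta=0, then (idx=-2), then delta=0, then (idx=-1), then delta=0, then (idx=0), then delta=0, then (idx=1), then delta=0, then returns 2
g: count=1, then (((-(-(max(step, 6) - (step * step)))) * count) > (5 - limit)) is false, then result=0, then (idx=3), then result=-3, then (idx=4), then result=-3, then delta=0, then (idx=-2), then delta=0, then (idx=-1), then delta=0, then (idx=0), then delta=0, then (idx=1), then delta=0, then returns 3
verdict: not equivalent; witness: base=2, step=0, limit=-1


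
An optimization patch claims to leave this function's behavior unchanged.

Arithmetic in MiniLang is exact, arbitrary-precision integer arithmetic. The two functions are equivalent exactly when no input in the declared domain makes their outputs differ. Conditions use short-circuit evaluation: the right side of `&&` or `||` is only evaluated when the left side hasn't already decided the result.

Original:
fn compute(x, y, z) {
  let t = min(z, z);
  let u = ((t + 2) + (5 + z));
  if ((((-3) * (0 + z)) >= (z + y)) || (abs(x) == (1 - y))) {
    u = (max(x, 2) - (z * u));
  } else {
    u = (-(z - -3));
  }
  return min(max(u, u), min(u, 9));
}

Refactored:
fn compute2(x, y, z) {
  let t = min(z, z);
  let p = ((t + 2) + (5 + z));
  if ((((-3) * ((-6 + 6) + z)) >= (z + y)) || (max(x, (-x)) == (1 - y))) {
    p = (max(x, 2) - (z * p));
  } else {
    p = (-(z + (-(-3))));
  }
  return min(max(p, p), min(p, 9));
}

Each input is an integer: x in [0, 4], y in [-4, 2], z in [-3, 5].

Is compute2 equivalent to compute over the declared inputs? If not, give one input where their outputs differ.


Behavior is preserved: although local variable names differ; and min/max/abs usage differs; and arithmetic usage differs; and constant usage differs, the outputs never diverge.
Spot check at x=2, y=2, z=-3 — compute: t = -3; u = 1; ((((-3) * (0 + z)) >= (z + y)) || (abs(x) == (1 - y))) -> true; u = 5; return 5. compute2: t = -3; p = 1; ((((-3) * ((-6 + 6) + z)) >= (z + y)) || (max(x, (-x)) == (1 - y))) -> true; p = 5; return 5. Both give 5.
An exhaustive pass over the 315 declared inputs shows identical outputs.
verdict: equivalent


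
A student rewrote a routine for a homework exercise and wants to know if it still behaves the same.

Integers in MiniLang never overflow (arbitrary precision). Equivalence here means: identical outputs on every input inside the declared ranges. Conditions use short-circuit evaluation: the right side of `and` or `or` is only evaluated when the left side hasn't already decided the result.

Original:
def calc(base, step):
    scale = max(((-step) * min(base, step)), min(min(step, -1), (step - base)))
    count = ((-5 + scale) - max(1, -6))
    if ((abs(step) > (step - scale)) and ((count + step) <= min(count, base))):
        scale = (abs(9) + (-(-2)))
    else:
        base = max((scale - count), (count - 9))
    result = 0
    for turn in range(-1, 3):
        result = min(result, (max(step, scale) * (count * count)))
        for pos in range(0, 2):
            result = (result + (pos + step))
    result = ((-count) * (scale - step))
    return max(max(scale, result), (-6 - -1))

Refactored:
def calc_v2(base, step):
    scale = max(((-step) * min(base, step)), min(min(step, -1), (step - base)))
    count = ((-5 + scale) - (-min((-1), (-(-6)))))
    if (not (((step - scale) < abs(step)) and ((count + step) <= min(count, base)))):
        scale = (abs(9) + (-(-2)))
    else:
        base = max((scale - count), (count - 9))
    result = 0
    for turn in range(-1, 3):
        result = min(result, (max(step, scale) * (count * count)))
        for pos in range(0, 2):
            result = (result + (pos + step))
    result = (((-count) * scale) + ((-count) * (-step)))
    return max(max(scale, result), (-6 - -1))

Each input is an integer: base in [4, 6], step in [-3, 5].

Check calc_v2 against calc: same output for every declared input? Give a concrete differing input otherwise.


The rewrite breaks on base=4, step=-3, where the results are -5 and 182.
calc: scale=-7, then count=-13, then ((abs(step) > (step - scale)) and ((count + step) <= min(count, base))) is false, then base=6, then result=0, then (turn=-1), then result=-507, then (pos=0), then result=-510, then (pos=1), then result=-512, then (turn=0), then result=-512, then (pos=0), then result=-515, then (pos=1), then result=-517, then (turn=1), then result=-517, then (pos=0), then result=-520, then (pos=1), then result=-522, then (turn=2), then result=-522, then (pos=0), then result=-525, then (pos=1), then result=-527, then result=-52, then returns -5
calc_v2: scale=-7, then count=-13, then (not (((step - scale) < abs(step)) and ((count + step) <= min(count, base)))) is true, then scale=11, then result=0, then (turn=-1), then result=0, then (pos=0), then result=-3, then (pos=1), then result=-5, then (turn=0), then result=-5, then (pos=0), then result=-8, then (pos=1), then result=-10, then (turn=1), then result=-10, then (pos=0), then result=-13, then (pos=1), then result=-15, then (turn=2), then result=-15, then (pos=0), then result=-18, then (pos=1), then result=-20, then result=182, then returns 182
verdict: not equivalent; witness: base=4, step=-3


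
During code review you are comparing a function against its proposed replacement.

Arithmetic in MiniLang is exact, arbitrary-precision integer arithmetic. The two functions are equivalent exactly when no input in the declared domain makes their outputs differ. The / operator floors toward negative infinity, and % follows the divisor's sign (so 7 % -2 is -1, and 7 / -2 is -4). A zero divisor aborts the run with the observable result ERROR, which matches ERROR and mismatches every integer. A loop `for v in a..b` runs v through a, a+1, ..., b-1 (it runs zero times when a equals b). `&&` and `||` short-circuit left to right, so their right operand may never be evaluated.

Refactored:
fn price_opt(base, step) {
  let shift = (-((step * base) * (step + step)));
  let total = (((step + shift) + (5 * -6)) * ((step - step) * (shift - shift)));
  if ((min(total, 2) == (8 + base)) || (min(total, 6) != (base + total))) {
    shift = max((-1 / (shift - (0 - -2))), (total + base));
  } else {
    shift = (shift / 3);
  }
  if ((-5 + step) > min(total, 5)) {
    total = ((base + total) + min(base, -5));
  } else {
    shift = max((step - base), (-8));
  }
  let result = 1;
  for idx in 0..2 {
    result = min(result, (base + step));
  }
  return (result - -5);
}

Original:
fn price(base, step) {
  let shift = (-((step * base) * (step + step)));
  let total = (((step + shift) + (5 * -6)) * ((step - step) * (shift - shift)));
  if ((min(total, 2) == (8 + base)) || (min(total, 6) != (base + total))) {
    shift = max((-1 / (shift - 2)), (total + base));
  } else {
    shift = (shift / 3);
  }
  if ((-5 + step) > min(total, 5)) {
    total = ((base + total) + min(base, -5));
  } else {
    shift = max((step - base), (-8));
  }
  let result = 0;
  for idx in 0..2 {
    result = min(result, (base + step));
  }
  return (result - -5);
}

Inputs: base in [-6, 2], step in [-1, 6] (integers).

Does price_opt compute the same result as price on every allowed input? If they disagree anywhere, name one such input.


Try base=-5, step=6.
price: shift := 360 | total := 0 | ((min(total, 2) == (8 + base)) || (min(total, 6) != (base + total))): true | shift := -1 | ((-5 + step) > min(total, 5)): true | total := -10 | result := 0 | iter idx=0: | result := 0 | iter idx=1: | result := 0 | result 5
price_opt: shift := 360 | total := 0 | ((min(total, 2) == (8 + base)) || (min(total, 6) != (base + total))): true | shift := -1 | ((-5 + step) > min(total, 5)): true | total := -10 | result := 1 | iter idx=0: | result := 1 | iter idx=1: | result := 1 | result 6
5 != 6, so the rewrite changes behavior.
verdict: not equivalent; witness: base=-5, step=6


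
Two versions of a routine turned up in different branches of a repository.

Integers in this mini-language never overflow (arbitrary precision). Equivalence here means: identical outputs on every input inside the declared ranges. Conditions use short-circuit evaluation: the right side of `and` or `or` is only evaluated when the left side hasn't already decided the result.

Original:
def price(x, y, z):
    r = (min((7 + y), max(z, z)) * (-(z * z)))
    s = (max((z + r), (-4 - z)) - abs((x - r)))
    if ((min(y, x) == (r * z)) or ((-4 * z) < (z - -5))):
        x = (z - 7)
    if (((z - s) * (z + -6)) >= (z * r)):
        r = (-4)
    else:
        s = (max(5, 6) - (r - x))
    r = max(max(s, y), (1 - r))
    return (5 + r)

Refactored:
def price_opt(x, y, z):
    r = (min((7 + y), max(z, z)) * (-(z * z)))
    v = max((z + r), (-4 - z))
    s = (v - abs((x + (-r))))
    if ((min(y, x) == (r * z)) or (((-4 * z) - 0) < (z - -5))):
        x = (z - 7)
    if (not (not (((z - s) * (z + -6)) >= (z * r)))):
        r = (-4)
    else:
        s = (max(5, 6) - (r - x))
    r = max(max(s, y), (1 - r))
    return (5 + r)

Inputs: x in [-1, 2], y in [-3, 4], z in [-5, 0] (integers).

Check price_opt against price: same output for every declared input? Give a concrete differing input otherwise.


The two are interchangeable: statement counts differ, plus arithmetic usage differs, plus local variable names differ, plus constant usage differs, plus boolean connective usage differs, and every declared input agrees.
Spot check at x=-1, y=-3, z=0 — price: r := 0 | s := -1 | ((min(y, x) == (r * z)) or ((-4 * z) < (z - -5))): true | x := -7 | (((z - s) * (z + -6)) >= (z * r)): false | s := -1 | r := 1 | result 6. price_opt: r := 0 | v := 0 | s := -1 | ((min(y, x) == (r * z)) or (((-4 * z) - 0) < (z - -5))): true | x := -7 | (not (not (((z - s) * (z + -6)) >= (z * r)))): false | s := -1 | r := 1 | result 6. Both give 6.
Every one of the 192 inputs gives matching results.
verdict: equivalent


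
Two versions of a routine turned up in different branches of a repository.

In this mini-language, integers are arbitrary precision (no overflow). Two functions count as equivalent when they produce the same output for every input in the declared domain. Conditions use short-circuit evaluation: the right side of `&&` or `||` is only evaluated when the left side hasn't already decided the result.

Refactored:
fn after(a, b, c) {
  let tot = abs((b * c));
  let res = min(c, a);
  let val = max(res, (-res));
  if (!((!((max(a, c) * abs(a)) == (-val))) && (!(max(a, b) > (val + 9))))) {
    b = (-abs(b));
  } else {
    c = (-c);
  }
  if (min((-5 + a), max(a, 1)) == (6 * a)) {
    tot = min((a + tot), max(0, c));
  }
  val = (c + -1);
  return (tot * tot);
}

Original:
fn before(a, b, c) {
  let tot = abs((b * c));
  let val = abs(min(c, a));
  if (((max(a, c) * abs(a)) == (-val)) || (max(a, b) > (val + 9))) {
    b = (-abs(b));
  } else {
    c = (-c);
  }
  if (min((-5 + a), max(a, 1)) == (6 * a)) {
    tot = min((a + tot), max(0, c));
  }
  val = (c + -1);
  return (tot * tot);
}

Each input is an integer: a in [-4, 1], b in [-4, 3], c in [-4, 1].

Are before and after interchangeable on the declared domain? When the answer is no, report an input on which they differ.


Comparing the listings, the differences include: local variable names differ, statement counts differ, boolean connective usage differs, min/max/abs usage differs.
Tracing a=1, b=2, c=0: before: tot=0, then val=0, then (((max(a, c) * abs(a)) == (-val)) || (max(a, b) > (val + 9))) is false, then c=0, then (min((-5 + a), max(a, 1)) == (6 * a)) is false, then val=-1, then returns 0 | after: tot=0, then res=0, then val=0, then (!((!((max(a, c) * abs(a)) == (-val))) && (!(max(a, b) > (val + 9))))) is false, then c=0, then (min((-5 + a), max(a, 1)) == (6 * a)) is false, then val=-1, then returns 0 — matching result 0.
Every one of the 288 inputs gives matching results.
verdict: equivalent


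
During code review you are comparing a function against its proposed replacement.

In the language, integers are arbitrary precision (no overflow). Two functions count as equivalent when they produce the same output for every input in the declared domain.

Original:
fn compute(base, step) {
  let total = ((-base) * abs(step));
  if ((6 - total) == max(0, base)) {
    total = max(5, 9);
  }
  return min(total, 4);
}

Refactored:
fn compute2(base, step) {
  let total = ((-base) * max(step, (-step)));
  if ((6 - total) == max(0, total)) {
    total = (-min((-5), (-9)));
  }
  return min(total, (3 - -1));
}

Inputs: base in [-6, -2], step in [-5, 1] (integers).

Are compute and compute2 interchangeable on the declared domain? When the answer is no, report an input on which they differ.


There is a counterexample at base=-3, step=-1: 3 on one side, 4 on the other.
compute: total=3, then ((6 - total) == max(0, base)) is false, then returns 3
compute2: total=3, then ((6 - total) == max(0, total)) is true, then total=9, then returns 4
verdict: not equivalent; witness: base=-3, step=-1


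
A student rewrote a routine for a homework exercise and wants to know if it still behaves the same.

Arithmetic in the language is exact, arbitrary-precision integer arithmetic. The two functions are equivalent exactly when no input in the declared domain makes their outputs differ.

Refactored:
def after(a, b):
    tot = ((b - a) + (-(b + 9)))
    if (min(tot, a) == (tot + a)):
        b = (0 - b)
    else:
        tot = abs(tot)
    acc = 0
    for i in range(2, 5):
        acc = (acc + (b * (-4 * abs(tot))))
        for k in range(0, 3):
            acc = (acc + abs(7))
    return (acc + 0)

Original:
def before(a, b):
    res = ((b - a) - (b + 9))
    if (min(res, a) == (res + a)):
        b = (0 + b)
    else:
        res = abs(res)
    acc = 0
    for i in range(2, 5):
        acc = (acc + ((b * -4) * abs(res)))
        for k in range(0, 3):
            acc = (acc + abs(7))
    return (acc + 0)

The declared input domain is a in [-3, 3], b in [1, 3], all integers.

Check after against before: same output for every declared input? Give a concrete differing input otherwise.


Take a=0, b=1.
before: res=-9, then (min(res, a) == (res + a)) is true, then b=1, then acc=0, then (i=2), then acc=-36, then (k=0), then acc=-29, then (k=1), then acc=-22, then (k=2), then acc=-15, then (i=3), then acc=-51, then (k=0), then acc=-44, then (k=1), then acc=-37, then (k=2), then acc=-30, then (i=4), then acc=-66, then (k=0), then acc=-59, then (k=1), then acc=-52, then (k=2), then acc=-45, then returns -45
after: tot=-9, then (min(tot, a) == (tot + a)) is true, then b=-1, then acc=0, then (i=2), then acc=36, then (k=0), then acc=43, then (k=1), then acc=50, then (k=2), then acc=57, then (i=3), then acc=93, then (k=0), then acc=100, then (k=1), then acc=107, then (k=2), then acc=114, then (i=4), then acc=150, then (k=0), then acc=157, then (k=1), then acc=164, then (k=2), then acc=171, then returns 171
-45 vs 171 — the two versions disagree here.
verdict: not equivalent; witness: a=0, b=1


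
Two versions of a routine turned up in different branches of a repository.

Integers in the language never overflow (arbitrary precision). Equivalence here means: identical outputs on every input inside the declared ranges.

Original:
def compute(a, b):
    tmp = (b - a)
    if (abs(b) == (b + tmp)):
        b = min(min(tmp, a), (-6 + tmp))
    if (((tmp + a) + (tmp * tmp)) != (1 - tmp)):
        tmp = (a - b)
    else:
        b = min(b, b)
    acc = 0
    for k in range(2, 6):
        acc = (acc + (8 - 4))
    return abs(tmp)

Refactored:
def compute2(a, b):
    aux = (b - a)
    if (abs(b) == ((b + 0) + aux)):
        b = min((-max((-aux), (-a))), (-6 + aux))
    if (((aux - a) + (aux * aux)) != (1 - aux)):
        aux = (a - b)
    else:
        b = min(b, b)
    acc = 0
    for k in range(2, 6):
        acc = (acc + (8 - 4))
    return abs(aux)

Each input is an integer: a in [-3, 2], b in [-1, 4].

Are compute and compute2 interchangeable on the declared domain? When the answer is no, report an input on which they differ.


Run the pair on a=1, b=1.
compute: tmp becomes 0; next (abs(b) == (b + tmp)) evaluates to true; next b becomes -6; next (((tmp + a) + (tmp * tmp)) != (1 - tmp)) evaluates to false; next b becomes -6; next acc becomes 0; next at k=2:; next acc becomes 4; next at k=3:; next acc becomes 8; next at k=4:; next acc becomes 12; next at k=5:; next acc becomes 16; next final value 0
compute2: aux becomes 0; next (abs(b) == ((b + 0) + aux)) evaluates to true; next b becomes -6; next (((aux - a) + (aux * aux)) != (1 - aux)) evaluates to true; next aux becomes 7; next acc becomes 0; next at k=2:; next acc becomes 4; next at k=3:; next acc becomes 8; next at k=4:; next acc becomes 12; next at k=5:; next acc becomes 16; next final value 7
0 != 7, so the rewrite changes behavior.
verdict: not equivalent; witness: a=1, b=1


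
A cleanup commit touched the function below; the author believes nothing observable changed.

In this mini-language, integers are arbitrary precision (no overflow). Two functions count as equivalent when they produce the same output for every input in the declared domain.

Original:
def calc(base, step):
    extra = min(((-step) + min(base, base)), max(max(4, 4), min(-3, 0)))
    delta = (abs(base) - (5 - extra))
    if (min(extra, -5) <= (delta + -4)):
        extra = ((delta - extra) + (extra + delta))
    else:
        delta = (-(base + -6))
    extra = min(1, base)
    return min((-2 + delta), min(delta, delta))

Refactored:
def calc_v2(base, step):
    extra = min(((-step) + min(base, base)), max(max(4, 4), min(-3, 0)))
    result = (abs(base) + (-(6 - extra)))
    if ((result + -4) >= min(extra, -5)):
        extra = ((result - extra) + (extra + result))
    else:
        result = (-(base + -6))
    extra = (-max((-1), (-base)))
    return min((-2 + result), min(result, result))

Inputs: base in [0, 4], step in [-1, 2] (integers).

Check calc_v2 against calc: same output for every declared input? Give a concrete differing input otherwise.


The rewrite breaks on base=2, step=-1, where the results are -2 and -3.
calc: extra becomes 3; next delta becomes 0; next (min(extra, -5) <= (delta + -4)) evaluates to true; next extra becomes 0; next extra becomes 1; next final value -2
calc_v2: extra becomes 3; next result becomes -1; next ((result + -4) >= min(extra, -5)) evaluates to true; next extra becomes -2; next extra becomes 1; next final value -3
verdict: not equivalent; witness: base=2, step=-1


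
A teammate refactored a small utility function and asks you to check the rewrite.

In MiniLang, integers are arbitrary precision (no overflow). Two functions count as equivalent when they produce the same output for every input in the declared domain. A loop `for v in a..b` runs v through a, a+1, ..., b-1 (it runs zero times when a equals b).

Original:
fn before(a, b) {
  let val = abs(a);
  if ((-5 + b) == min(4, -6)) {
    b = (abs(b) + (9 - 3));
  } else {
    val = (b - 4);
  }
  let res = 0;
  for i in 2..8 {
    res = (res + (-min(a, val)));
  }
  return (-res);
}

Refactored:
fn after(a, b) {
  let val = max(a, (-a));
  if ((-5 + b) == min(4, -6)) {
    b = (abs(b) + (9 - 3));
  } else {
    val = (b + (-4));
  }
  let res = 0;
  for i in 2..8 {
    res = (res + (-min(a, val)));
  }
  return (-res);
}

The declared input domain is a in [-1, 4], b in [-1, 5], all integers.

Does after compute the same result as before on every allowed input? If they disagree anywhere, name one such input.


Equivalent — the differences include min/max/abs usage differs; arithmetic usage differs, yet no declared input distinguishes the two.
As a probe, take a=-1, b=-1: before runs val := 1 | ((-5 + b) == min(4, -6)): true | b := 7 | res := 0 | iter i=2: | res := 1 | iter i=3: | res := 2 | iter i=4: | res := 3 | iter i=5: | res := 4 | iter i=6: | res := 5 | iter i=7: | res := 6 | result -6; after runs val := 1 | ((-5 + b) == min(4, -6)): true | b := 7 | res := 0 | iter i=2: | res := 1 | iter i=3: | res := 2 | iter i=4: | res := 3 | iter i=5: | res := 4 | iter i=6: | res := 5 | iter i=7: | res := 6 | result -6; both end at -6.
An exhaustive pass over the 42 declared inputs shows identical outputs.
verdict: equivalent


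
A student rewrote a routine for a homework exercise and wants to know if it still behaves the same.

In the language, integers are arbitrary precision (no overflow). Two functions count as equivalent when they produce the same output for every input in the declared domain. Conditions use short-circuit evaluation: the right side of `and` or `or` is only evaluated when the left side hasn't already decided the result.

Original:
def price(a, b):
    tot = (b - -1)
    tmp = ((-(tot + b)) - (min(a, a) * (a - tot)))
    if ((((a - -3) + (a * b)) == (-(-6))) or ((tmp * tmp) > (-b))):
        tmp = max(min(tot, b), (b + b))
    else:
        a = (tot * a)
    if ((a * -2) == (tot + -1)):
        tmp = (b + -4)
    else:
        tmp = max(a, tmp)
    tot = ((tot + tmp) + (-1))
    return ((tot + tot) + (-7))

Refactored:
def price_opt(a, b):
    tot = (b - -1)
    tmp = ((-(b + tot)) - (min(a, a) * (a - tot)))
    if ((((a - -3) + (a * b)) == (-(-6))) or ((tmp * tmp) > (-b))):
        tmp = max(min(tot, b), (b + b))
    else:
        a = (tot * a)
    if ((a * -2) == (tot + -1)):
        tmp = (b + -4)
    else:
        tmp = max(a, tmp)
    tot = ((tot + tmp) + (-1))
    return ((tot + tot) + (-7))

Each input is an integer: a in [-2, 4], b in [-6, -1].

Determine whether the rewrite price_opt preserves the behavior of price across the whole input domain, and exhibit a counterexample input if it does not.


The two are interchangeable: same computation, different form, and every declared input agrees.
Tracing a=2, b=-2: price: tot = -1; tmp = -3; ((((a - -3) + (a * b)) == (-(-6))) or ((tmp * tmp) > (-b))) -> true; tmp = -2; ((a * -2) == (tot + -1)) -> false; tmp = 2; tot = 0; return -7 | price_opt: tot = -1; tmp = -3; ((((a - -3) + (a * b)) == (-(-6))) or ((tmp * tmp) > (-b))) -> true; tmp = -2; ((a * -2) == (tot + -1)) -> false; tmp = 2; tot = 0; return -7 — matching result -7.
Checked all 42 inputs in the declared domain: the outputs agree on every one.
verdict: equivalent


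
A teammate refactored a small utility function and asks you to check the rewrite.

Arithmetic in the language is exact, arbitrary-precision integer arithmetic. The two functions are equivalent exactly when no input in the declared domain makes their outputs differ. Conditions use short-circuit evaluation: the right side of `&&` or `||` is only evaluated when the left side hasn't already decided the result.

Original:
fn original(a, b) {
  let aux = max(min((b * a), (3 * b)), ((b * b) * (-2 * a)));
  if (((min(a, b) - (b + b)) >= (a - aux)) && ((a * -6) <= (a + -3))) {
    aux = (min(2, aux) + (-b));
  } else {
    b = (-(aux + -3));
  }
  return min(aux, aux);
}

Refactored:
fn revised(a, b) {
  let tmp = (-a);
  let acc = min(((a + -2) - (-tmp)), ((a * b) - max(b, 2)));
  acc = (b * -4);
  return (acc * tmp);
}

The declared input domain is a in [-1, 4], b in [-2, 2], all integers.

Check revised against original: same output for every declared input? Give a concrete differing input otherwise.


Not equivalent: a=-1, b=-1 separates them (2 vs 4).
original: aux = 2; (((min(a, b) - (b + b)) >= (a - aux)) && ((a * -6) <= (a + -3))) -> false; b = 1; return 2
revised: tmp = 1; acc = -2; acc = 4; return 4
verdict: not equivalent; witness: a=-1, b=-1
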